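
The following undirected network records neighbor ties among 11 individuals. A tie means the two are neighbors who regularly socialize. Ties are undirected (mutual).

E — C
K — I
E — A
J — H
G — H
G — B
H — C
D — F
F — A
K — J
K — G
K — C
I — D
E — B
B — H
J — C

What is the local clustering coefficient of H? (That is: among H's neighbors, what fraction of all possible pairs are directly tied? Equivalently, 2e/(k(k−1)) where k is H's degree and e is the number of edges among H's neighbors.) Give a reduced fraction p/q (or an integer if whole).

1/3

H's neighbors: B, C, G, and J (k = 4).
Possible neighbor pairs: C(4,2) = 6. Edges among them: B–G, C–J → e = 2.
Clustering(H) = 2/6 = 1/3.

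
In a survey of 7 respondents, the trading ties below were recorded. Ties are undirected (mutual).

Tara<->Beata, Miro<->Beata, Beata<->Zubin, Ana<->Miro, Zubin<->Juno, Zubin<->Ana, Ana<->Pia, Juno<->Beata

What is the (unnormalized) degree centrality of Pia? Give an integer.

Pia is directly tied to Ana. That is 1 neighbor, so the degree of Pia is 1.

1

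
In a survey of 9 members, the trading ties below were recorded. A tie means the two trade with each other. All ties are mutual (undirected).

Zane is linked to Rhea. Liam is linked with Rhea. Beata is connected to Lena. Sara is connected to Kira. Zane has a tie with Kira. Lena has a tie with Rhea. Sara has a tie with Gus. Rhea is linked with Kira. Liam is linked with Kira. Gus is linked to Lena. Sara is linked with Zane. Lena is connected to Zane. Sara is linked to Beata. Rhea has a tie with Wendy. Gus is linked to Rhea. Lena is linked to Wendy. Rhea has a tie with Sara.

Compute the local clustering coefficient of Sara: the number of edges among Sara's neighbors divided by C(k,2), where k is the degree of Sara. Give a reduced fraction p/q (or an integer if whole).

Sara's neighbors: Beata, Gus, Kira, Rhea, and Zane (k = 5).
Possible neighbor pairs: C(5,2) = 10. Edges among them: Gus–Rhea, Kira–Rhea, Kira–Zane, Rhea–Zane → e = 4.
Clustering(Sara) = 4/10 = 2/5.

2/5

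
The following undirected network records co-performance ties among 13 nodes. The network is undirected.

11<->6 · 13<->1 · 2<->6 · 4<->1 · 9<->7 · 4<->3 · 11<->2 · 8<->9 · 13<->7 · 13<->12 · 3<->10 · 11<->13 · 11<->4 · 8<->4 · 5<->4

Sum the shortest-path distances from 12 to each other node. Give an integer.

Distances from 12: 1:2, 2:3, 3:4, 4:3, 5:4, 6:3, 7:2, 8:4, 9:3, 10:5, 11:2, 13:1.
Sum = 2 + 3 + 4 + 3 + 4 + 3 + 2 + 4 + 3 + 5 + 2 + 1 = 36.

36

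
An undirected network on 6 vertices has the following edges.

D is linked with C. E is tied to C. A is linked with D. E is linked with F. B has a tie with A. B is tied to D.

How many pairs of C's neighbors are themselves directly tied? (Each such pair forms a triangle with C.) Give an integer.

C's neighbors are D and E, but none of them are tied to each other, so no triangle contains C.

0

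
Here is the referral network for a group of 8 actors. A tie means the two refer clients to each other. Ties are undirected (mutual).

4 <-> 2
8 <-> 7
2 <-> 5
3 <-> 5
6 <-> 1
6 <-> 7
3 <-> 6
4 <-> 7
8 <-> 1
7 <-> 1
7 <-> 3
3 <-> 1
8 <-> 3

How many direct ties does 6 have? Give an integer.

3

6 is directly tied to 1, 3, and 7. That is 3 neighbors, so the degree of 6 is 3.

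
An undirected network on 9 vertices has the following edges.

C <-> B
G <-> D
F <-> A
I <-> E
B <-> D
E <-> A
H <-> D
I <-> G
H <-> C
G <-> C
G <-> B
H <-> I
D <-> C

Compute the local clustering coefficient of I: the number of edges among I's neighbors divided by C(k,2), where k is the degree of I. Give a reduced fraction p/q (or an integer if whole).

I's neighbors: E, G, and H (k = 3).
Possible neighbor pairs: C(3,2) = 3. Edges among them: none → e = 0.
Clustering(I) = 0/3 = 0.

0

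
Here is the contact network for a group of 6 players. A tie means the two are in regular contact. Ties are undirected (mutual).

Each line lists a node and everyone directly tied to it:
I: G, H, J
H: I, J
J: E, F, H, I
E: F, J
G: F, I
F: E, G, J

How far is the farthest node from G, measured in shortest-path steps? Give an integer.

2

Distances from G: E:2, F:1, H:2, I:1, J:2.
The largest is 2 (to J, H, and E), so the eccentricity of G is 2.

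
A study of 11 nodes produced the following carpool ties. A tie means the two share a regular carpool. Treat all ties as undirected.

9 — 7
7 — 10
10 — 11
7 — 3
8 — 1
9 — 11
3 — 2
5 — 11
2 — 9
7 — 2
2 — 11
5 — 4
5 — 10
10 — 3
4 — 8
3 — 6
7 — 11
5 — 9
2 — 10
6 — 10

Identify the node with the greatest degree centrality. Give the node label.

10

Degrees — 1:1, 2:5, 3:4, 4:2, 5:4, 6:2, 7:5, 8:2, 9:4, 10:6, 11:5.
The maximum is 6, attained only by 10.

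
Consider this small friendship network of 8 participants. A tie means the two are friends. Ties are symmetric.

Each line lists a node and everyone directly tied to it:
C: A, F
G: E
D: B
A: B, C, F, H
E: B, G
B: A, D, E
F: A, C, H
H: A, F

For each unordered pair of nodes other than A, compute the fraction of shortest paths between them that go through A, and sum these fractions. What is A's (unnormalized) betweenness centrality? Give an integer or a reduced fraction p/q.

Pairs whose geodesics pass through A — F–G: 1; F–E: 1; F–B: 1; F–D: 1; H–G: 1; H–E: 1; H–C: 1/2; H–B: 1; H–D: 1; G–C: 1; E–C: 1; C–B: 1; C–D: 1.
All other pairs contribute 0.
Summing the contributions gives betweenness(A) = 25/2.

25/2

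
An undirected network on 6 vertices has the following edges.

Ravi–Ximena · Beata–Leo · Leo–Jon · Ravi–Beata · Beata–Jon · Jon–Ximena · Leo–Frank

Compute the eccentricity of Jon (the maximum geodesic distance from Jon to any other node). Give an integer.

Distances from Jon: Beata:1, Frank:2, Leo:1, Ravi:2, Ximena:1.
The largest is 2 (to Frank and Ravi), so the eccentricity of Jon is 2.

2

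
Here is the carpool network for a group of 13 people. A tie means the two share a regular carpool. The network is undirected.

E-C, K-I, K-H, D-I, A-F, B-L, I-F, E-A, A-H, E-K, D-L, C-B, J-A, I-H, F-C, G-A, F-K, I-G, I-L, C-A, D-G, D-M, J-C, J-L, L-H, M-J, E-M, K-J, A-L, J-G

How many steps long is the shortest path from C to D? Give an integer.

One shortest route is C – A – L – D, which uses 3 edges, and at distance 2 from C we only reach {G, H, I, K, L, M}, which does not include D. So d(C,D) = 3.

3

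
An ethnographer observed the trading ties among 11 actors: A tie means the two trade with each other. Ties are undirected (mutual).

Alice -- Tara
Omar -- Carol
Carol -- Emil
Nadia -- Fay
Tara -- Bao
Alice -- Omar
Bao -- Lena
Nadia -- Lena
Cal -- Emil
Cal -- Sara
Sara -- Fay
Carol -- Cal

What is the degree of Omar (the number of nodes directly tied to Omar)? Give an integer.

2

Omar is directly tied to Alice and Carol. That is 2 neighbors, so the degree of Omar is 2.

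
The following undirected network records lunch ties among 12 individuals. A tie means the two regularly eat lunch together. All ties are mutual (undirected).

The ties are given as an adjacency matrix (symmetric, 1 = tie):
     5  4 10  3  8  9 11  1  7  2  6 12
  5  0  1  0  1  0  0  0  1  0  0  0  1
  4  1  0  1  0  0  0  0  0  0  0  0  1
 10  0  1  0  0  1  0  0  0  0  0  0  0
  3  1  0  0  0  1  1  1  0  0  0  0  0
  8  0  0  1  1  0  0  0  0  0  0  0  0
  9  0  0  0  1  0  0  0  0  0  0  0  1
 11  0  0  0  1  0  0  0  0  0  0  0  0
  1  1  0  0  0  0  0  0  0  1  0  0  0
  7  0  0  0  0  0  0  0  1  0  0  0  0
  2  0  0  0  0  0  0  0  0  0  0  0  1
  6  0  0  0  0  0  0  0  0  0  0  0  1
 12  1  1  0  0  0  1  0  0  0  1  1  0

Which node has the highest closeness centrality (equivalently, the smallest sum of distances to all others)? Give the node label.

5

Farness (sum of distances to all others) for each node — 1:26, 2:30, 3:21, 4:21, 5:18, 6:30, 7:36, 8:28, 9:24, 10:27, 11:31, 12:20.
The smallest farness is 18, for 5, so 5 has the highest closeness.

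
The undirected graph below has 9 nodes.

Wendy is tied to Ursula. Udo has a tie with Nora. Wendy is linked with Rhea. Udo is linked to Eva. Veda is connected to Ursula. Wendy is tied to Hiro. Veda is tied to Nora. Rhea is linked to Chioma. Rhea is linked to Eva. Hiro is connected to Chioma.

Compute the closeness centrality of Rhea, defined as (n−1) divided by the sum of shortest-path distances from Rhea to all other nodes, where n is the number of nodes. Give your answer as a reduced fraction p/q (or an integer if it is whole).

Distances from Rhea: Chioma:1, Eva:1, Hiro:2, Nora:3, Udo:2, Ursula:2, Veda:3, Wendy:1. Sum = 15.
n = 9, so closeness = 8/15.

8/15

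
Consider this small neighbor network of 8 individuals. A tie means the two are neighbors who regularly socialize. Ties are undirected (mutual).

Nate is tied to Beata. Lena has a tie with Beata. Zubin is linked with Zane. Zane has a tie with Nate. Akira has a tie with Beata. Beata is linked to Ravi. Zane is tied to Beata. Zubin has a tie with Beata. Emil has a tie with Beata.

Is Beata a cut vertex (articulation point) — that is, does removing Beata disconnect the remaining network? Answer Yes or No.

Yes

Removing Beata leaves {Nate, Zane, and Zubin} with no path to {Akira}, so the network splits into 5 components. Beata is a cut vertex.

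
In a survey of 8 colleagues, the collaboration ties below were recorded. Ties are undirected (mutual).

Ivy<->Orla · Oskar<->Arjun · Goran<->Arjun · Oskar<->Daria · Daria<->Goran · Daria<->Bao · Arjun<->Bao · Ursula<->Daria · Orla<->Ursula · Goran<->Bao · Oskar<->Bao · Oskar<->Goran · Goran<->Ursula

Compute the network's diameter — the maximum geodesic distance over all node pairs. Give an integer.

4

Eccentricity of each node (its greatest distance to any other): Arjun:4, Bao:4, Daria:3, Goran:3, Ivy:4, Orla:3, Oskar:4, Ursula:2.
The maximum eccentricity is 4, realized for instance by the pair Ivy–Bao via Ivy – Orla – Ursula – Daria – Bao. So the diameter is 4.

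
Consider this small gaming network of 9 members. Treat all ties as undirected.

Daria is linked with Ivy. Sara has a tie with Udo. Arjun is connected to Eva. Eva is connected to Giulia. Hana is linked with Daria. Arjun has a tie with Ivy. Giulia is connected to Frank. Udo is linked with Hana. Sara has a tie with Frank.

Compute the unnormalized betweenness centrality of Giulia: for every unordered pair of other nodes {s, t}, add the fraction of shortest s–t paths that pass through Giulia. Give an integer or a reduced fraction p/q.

6

Pairs whose geodesics pass through Giulia — Udo–Eva: 1; Sara–Eva: 1; Sara–Arjun: 1; Frank–Eva: 1; Frank–Arjun: 1; Frank–Ivy: 1.
All other pairs contribute 0.
Summing the contributions gives betweenness(Giulia) = 6.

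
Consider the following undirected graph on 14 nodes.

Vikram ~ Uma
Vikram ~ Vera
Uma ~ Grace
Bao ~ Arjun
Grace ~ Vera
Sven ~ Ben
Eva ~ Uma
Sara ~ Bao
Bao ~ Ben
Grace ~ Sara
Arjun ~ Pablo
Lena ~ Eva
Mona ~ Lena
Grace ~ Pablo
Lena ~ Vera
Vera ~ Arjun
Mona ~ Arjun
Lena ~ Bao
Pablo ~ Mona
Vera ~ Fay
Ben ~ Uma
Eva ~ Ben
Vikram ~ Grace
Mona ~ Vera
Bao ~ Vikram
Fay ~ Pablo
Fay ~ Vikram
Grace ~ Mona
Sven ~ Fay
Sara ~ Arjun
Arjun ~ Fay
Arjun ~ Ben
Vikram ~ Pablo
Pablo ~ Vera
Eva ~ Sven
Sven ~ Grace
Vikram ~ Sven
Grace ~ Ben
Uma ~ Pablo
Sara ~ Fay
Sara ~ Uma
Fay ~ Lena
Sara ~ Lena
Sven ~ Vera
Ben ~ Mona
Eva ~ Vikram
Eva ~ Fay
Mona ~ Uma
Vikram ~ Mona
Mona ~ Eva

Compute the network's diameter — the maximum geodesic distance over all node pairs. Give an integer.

2

Eccentricity of each node (its greatest distance to any other): Arjun:2, Bao:2, Ben:2, Eva:2, Fay:2, Grace:2, Lena:2, Mona:2, Pablo:2, Sara:2, Sven:2, Uma:2, Vera:2, Vikram:2.
The maximum eccentricity is 2, realized for instance by the pair Vikram–Lena via Vikram – Bao – Lena. So the diameter is 2.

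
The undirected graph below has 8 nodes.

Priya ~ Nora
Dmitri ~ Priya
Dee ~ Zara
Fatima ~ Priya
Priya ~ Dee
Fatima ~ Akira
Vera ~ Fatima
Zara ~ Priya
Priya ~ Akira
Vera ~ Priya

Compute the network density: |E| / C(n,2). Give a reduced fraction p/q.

There are 10 edges and 8 nodes, so the maximum possible is C(8,2) = 28.
Density = 10/28 = 5/14.

5/14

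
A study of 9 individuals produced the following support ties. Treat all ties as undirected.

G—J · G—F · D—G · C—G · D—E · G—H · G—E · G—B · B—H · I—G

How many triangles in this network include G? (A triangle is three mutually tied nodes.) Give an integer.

G's neighbors: B, C, D, E, F, H, I, and J.
Neighbor pairs that are themselves tied: G–B–H; G–D–E. Each forms one triangle with G, for 2 in total.

2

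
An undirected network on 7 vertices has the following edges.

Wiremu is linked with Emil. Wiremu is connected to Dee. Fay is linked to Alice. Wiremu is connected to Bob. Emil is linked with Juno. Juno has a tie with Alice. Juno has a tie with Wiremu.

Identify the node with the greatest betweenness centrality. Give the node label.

Unnormalized betweenness of each node: Alice:5, Bob:0, Dee:0, Emil:0, Fay:0, Juno:8, Wiremu:9.
Wiremu has the largest value, 9, making it the main broker — the node through which the most shortest paths run.

Wiremu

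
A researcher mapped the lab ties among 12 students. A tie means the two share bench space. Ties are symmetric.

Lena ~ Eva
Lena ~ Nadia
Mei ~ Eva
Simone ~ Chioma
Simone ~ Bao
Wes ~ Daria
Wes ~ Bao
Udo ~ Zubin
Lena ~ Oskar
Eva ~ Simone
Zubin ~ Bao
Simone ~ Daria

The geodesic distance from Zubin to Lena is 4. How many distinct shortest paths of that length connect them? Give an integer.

The shortest distance is 4, and the only length-4 path is Zubin–Bao–Simone–Eva–Lena. So there is exactly 1 shortest path.

1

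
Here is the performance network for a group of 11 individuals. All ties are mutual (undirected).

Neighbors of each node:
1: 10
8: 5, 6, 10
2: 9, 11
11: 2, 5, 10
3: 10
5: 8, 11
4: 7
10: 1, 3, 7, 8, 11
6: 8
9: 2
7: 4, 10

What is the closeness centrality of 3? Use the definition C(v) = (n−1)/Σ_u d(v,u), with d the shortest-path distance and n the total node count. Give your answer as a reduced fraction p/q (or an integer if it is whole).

Distances from 3: 1:2, 2:3, 4:3, 5:3, 6:3, 7:2, 8:2, 9:4, 10:1, 11:2. Sum = 25.
n = 11, so closeness = 10/25 = 2/5.

2/5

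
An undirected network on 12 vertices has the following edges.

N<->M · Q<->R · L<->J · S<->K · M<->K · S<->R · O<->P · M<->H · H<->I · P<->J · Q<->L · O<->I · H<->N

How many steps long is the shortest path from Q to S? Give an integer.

One shortest route is Q – R – S, which uses 2 edges, and Q and S are not directly tied, so nothing shorter exists. So d(Q,S) = 2.

2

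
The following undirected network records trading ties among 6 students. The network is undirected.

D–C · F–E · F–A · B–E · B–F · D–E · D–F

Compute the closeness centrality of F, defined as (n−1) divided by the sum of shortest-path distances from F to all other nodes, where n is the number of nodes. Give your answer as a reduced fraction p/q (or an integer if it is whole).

Distances from F: A:1, B:1, C:2, D:1, E:1. Sum = 6.
n = 6, so closeness = 5/6.

5/6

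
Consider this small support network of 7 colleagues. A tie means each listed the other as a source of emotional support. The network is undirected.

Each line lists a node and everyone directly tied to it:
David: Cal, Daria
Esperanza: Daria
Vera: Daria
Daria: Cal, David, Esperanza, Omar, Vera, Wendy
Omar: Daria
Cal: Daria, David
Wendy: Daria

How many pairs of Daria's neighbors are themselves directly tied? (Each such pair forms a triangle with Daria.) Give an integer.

1

Daria's neighbors: Cal, David, Esperanza, Omar, Vera, and Wendy.
Neighbor pairs that are themselves tied: Daria–Cal–David. Each forms one triangle with Daria, for 1 in total.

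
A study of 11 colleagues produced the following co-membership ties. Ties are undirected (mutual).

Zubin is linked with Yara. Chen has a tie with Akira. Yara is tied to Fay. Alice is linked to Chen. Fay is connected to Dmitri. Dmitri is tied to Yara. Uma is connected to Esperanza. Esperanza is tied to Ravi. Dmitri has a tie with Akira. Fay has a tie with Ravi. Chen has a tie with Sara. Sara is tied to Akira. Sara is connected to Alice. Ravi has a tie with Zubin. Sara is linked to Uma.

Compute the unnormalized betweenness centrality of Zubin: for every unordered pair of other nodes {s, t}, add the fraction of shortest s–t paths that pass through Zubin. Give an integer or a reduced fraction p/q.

Pairs whose geodesics pass through Zubin — Esperanza–Yara: 1/2; Ravi–Yara: 1/2; Yara–Uma: 1/3.
All other pairs contribute 0.
Summing the contributions gives betweenness(Zubin) = 4/3.

4/3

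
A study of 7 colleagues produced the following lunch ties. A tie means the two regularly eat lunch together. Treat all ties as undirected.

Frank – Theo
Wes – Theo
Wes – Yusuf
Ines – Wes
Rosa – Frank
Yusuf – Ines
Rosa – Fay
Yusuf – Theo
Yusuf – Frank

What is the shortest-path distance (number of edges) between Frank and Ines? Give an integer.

2

One shortest route is Frank – Yusuf – Ines, which uses 2 edges, and Frank and Ines are not directly tied, so nothing shorter exists. So d(Frank,Ines) = 2.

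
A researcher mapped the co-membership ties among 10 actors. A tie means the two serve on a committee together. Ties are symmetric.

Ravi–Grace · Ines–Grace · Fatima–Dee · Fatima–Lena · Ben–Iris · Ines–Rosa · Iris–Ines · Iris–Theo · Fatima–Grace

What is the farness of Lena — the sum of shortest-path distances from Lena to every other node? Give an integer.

29

Distances from Lena: Ben:5, Dee:2, Fatima:1, Grace:2, Ines:3, Iris:4, Ravi:3, Rosa:4, Theo:5.
Sum = 5 + 2 + 1 + 2 + 3 + 4 + 3 + 4 + 5 = 29.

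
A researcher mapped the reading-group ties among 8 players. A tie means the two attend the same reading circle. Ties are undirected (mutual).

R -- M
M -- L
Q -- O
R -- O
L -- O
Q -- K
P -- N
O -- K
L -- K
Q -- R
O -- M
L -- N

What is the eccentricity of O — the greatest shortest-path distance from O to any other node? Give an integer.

Distances from O: K:1, L:1, M:1, N:2, P:3, Q:1, R:1.
The largest is 3 (to P), so the eccentricity of O is 3.

3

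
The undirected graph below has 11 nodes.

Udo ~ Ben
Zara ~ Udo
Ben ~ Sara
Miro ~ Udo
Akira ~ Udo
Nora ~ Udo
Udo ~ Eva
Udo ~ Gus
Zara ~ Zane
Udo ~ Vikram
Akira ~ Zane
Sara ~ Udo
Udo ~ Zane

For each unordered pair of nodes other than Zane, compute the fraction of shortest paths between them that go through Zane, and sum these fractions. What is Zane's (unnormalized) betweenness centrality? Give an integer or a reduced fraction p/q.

1/2

Pairs whose geodesics pass through Zane — Akira–Zara: 1/2.
All other pairs contribute 0.
Summing the contributions gives betweenness(Zane) = 1/2.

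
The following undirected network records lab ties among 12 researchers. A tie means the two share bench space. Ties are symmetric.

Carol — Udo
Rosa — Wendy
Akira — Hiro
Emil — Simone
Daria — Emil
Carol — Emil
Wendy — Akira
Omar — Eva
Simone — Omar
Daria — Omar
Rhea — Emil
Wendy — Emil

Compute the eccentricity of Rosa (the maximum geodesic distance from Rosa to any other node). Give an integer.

Distances from Rosa: Akira:2, Carol:3, Daria:3, Emil:2, Eva:5, Hiro:3, Omar:4, Rhea:3, Simone:3, Udo:4, Wendy:1.
The largest is 5 (to Eva), so the eccentricity of Rosa is 5.

5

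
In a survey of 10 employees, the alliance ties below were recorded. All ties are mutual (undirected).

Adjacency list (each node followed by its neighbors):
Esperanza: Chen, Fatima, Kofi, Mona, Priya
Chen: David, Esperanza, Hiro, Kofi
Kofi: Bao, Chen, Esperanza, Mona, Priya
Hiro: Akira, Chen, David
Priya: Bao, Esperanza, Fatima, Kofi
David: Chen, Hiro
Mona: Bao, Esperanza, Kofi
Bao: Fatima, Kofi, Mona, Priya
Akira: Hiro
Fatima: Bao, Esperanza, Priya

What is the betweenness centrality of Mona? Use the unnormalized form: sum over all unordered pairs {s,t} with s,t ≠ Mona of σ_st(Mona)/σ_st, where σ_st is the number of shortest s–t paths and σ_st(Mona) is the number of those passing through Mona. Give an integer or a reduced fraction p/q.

Pairs whose geodesics pass through Mona — Esperanza–Bao: 1/4.
All other pairs contribute 0.
Summing the contributions gives betweenness(Mona) = 1/4.

1/4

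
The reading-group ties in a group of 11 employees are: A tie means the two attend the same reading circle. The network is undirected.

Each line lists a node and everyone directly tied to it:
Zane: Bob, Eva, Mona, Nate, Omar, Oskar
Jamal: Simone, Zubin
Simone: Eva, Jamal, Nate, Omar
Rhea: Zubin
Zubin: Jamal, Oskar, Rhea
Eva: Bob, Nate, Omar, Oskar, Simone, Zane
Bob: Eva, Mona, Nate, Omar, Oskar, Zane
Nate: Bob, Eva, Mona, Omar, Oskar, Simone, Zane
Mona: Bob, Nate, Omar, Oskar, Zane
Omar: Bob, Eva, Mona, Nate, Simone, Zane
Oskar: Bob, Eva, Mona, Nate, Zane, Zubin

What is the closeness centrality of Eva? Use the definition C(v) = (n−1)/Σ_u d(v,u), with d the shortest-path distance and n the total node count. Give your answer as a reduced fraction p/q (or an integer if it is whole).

Distances from Eva: Bob:1, Jamal:2, Mona:2, Nate:1, Omar:1, Oskar:1, Rhea:3, Simone:1, Zane:1, Zubin:2. Sum = 15.
n = 11, so closeness = 10/15 = 2/3.

2/3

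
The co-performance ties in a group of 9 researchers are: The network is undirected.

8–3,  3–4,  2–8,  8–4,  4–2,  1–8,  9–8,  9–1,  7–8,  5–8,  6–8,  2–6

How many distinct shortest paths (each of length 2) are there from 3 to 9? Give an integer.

The shortest distance is 2, and the only length-2 path is 3–8–9. So there is exactly 1 shortest path.

1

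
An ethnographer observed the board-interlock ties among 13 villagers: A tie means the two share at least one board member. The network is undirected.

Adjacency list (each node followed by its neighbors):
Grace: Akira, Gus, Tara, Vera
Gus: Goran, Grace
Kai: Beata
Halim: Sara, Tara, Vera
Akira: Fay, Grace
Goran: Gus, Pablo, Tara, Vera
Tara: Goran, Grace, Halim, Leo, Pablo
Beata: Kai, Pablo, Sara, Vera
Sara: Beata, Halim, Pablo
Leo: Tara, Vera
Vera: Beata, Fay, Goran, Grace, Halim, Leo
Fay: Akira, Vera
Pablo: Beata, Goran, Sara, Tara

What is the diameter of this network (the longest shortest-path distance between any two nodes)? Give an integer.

4

Eccentricity of each node (its greatest distance to any other): Akira:4, Beata:3, Fay:3, Goran:3, Grace:3, Gus:4, Halim:3, Kai:4, Leo:3, Pablo:3, Sara:4, Tara:3, Vera:2.
The maximum eccentricity is 4, realized for instance by the pair Kai–Gus via Kai – Beata – Vera – Grace – Gus. So the diameter is 4.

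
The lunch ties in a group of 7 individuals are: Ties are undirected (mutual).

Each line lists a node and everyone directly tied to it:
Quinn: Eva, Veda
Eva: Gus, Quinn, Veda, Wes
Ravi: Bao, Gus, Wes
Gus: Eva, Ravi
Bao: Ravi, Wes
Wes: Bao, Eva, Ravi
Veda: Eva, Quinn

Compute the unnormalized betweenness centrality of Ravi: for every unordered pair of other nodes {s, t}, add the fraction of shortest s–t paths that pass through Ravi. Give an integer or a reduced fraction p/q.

Pairs whose geodesics pass through Ravi — Bao–Gus: 1; Gus–Wes: 1/2.
All other pairs contribute 0.
Summing the contributions gives betweenness(Ravi) = 3/2.

3/2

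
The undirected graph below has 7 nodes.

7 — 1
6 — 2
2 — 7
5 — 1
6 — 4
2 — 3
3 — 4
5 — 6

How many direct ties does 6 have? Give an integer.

3

6 is directly tied to 2, 4, and 5. That is 3 neighbors, so the degree of 6 is 3.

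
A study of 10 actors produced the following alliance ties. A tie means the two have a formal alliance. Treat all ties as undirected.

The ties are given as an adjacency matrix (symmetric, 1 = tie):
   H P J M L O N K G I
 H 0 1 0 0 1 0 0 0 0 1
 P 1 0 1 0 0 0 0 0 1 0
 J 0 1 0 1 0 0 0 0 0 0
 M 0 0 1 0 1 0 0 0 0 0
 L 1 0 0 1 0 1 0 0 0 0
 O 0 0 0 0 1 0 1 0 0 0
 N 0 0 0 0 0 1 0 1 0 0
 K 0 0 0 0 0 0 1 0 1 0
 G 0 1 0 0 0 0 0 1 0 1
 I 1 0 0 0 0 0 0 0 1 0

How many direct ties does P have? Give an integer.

P is directly tied to G, H, and J. That is 3 neighbors, so the degree of P is 3.

3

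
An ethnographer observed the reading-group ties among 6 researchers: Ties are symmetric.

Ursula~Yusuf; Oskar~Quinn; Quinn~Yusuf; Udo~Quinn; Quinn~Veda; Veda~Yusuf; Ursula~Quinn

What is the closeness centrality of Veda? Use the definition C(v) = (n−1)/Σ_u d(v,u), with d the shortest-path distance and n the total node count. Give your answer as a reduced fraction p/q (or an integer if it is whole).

5/8

Distances from Veda: Oskar:2, Quinn:1, Udo:2, Ursula:2, Yusuf:1. Sum = 8.
n = 6, so closeness = 5/8.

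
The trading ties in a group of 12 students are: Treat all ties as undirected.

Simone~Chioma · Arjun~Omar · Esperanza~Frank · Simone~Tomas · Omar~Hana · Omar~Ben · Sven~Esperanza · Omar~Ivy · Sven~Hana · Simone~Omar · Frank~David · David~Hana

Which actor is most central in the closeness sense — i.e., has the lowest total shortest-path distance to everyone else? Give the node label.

Farness (sum of distances to all others) for each node — Arjun:29, Ben:29, Chioma:35, David:28, Esperanza:35, Frank:35, Hana:21, Ivy:29, Omar:19, Simone:25, Sven:28, Tomas:35.
The smallest farness is 19, for Omar, so Omar has the highest closeness.

Omar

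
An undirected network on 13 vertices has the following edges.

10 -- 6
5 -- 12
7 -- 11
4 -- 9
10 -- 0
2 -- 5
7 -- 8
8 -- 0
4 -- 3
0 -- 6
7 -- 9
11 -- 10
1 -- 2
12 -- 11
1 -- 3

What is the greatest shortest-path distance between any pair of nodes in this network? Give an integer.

Eccentricity of each node (its greatest distance to any other): 0:6, 1:6, 2:5, 3:6, 4:5, 5:4, 6:6, 7:4, 8:5, 9:4, 10:5, 11:4, 12:4.
The maximum eccentricity is 6, realized for instance by the pair 3–6 via 3 – 4 – 9 – 7 – 8 – 0 – 6. So the diameter is 6.

6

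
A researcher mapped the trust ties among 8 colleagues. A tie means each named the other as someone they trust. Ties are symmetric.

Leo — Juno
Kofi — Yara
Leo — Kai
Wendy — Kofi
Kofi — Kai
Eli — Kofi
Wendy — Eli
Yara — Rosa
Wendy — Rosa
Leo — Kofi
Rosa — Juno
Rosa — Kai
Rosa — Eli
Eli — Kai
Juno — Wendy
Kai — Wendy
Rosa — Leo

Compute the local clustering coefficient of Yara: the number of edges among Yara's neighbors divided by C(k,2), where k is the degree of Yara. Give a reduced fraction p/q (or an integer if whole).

Yara's neighbors: Kofi and Rosa (k = 2).
Possible neighbor pairs: C(2,2) = 1. Edges among them: none → e = 0.
Clustering(Yara) = 0/1.

0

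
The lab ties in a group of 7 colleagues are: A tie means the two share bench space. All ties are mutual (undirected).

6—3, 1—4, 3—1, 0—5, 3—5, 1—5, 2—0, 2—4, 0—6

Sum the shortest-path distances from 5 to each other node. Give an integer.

9

Distances from 5: 0:1, 1:1, 2:2, 3:1, 4:2, 6:2.
Sum = 1 + 1 + 2 + 1 + 2 + 2 = 9.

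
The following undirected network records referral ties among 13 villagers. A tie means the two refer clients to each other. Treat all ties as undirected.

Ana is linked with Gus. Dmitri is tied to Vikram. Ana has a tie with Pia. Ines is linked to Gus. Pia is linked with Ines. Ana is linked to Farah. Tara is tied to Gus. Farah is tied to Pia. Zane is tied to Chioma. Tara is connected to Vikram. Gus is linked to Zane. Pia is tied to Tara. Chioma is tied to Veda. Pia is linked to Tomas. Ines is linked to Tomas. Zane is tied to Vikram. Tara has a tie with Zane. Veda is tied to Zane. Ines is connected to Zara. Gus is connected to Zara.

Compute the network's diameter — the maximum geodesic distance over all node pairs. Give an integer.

4

Eccentricity of each node (its greatest distance to any other): Ana:4, Chioma:4, Dmitri:4, Farah:4, Gus:3, Ines:4, Pia:3, Tara:2, Tomas:4, Veda:4, Vikram:3, Zane:3, Zara:4.
The maximum eccentricity is 4, realized for instance by the pair Tomas–Veda via Tomas – Pia – Tara – Zane – Veda. So the diameter is 4.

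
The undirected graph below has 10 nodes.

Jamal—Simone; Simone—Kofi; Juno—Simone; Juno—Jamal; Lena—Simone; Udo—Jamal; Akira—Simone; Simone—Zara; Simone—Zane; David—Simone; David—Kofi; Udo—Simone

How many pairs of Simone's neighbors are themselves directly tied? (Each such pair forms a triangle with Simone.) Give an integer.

3

Simone's neighbors: Akira, David, Jamal, Juno, Kofi, Lena, Udo, Zane, and Zara.
Neighbor pairs that are themselves tied: Simone–David–Kofi; Simone–Jamal–Juno; Simone–Jamal–Udo. Each forms one triangle with Simone, for 3 in total.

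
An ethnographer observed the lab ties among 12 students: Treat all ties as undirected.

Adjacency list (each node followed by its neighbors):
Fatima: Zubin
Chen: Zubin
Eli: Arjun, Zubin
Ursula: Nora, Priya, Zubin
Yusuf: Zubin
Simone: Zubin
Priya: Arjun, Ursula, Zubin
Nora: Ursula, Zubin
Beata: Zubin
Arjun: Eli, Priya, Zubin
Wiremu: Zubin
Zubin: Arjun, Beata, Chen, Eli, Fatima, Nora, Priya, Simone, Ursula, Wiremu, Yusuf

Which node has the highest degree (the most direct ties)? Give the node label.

Degrees — Arjun:3, Beata:1, Chen:1, Eli:2, Fatima:1, Nora:2, Priya:3, Simone:1, Ursula:3, Wiremu:1, Yusuf:1, Zubin:11.
The maximum is 11, attained only by Zubin.

Zubin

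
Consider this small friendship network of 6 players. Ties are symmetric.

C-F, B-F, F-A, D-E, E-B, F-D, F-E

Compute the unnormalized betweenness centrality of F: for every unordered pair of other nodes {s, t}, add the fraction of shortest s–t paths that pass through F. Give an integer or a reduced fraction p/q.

15/2

Pairs whose geodesics pass through F — C–E: 1; C–D: 1; C–A: 1; C–B: 1; E–A: 1; D–A: 1; D–B: 1/2; A–B: 1.
All other pairs contribute 0.
Summing the contributions gives betweenness(F) = 15/2.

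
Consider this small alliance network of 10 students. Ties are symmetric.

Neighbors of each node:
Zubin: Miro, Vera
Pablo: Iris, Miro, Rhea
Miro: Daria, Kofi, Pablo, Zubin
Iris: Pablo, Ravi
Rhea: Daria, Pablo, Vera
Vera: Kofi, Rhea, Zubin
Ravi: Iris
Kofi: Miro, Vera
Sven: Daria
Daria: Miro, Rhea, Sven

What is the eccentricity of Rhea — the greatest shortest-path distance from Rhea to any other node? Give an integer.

Distances from Rhea: Daria:1, Iris:2, Kofi:2, Miro:2, Pablo:1, Ravi:3, Sven:2, Vera:1, Zubin:2.
The largest is 3 (to Ravi), so the eccentricity of Rhea is 3.

3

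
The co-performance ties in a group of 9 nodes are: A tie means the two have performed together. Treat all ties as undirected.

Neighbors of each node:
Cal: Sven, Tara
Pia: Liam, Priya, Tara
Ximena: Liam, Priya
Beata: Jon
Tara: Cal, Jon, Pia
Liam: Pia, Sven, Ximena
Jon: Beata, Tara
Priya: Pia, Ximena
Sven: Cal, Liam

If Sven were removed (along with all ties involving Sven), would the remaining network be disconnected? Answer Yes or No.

No

Even without Sven, every remaining node can still reach every other (the residual graph is connected), so Sven is not a cut vertex.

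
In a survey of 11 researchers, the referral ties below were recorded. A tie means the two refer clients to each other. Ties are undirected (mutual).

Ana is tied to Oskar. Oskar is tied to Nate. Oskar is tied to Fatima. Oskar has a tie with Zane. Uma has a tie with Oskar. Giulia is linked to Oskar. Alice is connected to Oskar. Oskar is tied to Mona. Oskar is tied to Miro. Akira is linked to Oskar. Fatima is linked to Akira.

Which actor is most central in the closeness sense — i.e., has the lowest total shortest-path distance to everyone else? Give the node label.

Oskar

Farness (sum of distances to all others) for each node — Akira:18, Alice:19, Ana:19, Fatima:18, Giulia:19, Miro:19, Mona:19, Nate:19, Oskar:10, Uma:19, Zane:19.
The smallest farness is 10, for Oskar, so Oskar has the highest closeness.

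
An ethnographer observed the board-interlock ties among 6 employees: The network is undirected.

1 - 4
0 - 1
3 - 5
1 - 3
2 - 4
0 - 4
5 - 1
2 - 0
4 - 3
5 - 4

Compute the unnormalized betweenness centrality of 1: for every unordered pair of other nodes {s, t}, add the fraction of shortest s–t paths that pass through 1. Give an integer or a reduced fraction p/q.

1

Pairs whose geodesics pass through 1 — 5–0: 1/2; 3–0: 1/2.
All other pairs contribute 0.
Summing the contributions gives betweenness(1) = 1.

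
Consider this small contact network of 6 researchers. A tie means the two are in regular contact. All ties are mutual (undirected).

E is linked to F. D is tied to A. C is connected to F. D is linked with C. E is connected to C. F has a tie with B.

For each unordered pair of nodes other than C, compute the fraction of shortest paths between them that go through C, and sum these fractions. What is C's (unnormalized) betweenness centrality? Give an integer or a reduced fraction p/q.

Pairs whose geodesics pass through C — E–A: 1; E–D: 1; F–A: 1; F–D: 1; A–B: 1; B–D: 1.
All other pairs contribute 0.
Summing the contributions gives betweenness(C) = 6.

6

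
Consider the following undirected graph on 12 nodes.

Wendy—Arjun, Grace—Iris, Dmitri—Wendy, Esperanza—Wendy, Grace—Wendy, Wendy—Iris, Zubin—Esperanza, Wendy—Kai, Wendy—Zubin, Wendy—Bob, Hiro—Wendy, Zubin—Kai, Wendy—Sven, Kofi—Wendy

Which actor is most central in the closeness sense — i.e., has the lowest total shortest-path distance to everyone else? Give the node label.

Farness (sum of distances to all others) for each node — Arjun:21, Bob:21, Dmitri:21, Esperanza:20, Grace:20, Hiro:21, Iris:20, Kai:20, Kofi:21, Sven:21, Wendy:11, Zubin:19.
The smallest farness is 11, for Wendy, so Wendy has the highest closeness.

Wendy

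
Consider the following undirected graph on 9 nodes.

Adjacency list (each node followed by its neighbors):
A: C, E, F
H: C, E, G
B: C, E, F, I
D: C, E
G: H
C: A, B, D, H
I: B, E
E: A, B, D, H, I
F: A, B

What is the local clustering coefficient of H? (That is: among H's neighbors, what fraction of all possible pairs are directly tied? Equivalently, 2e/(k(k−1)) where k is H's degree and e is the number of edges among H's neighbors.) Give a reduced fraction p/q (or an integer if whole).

0

H's neighbors: C, E, and G (k = 3).
Possible neighbor pairs: C(3,2) = 3. Edges among them: none → e = 0.
Clustering(H) = 0/3 = 0.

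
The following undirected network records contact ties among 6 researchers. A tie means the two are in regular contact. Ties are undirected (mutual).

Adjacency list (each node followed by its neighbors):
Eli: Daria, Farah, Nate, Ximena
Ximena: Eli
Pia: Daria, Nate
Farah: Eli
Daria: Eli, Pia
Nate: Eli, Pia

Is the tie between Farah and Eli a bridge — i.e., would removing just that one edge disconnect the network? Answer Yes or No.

Yes

Without the Farah–Eli edge there is no alternate route between Farah and Eli, so the network disconnects. It is a bridge.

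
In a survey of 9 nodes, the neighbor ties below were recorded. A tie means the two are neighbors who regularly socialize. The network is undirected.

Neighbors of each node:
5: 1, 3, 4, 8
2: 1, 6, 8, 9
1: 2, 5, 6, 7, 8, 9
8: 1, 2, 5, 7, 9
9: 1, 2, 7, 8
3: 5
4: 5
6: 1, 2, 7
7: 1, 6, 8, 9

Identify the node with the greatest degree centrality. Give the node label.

1

Degrees — 1:6, 2:4, 3:1, 4:1, 5:4, 6:3, 7:4, 8:5, 9:4.
The maximum is 6, attained only by 1.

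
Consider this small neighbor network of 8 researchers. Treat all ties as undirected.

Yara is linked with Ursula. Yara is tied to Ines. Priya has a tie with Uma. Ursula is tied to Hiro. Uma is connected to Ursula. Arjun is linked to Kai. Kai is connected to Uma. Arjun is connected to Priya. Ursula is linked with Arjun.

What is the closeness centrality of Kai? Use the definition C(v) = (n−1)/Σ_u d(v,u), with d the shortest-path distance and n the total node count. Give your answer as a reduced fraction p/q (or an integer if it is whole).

Distances from Kai: Arjun:1, Hiro:3, Ines:4, Priya:2, Uma:1, Ursula:2, Yara:3. Sum = 16.
n = 8, so closeness = 7/16.

7/16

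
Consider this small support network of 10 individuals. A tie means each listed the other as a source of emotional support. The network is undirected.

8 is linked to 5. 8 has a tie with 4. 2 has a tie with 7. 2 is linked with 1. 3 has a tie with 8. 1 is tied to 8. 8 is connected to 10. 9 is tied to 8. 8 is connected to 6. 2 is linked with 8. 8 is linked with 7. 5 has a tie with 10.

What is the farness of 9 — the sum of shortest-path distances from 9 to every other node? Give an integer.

Distances from 9: 1:2, 2:2, 3:2, 4:2, 5:2, 6:2, 7:2, 8:1, 10:2.
Sum = 2 + 2 + 2 + 2 + 2 + 2 + 2 + 1 + 2 = 17.

17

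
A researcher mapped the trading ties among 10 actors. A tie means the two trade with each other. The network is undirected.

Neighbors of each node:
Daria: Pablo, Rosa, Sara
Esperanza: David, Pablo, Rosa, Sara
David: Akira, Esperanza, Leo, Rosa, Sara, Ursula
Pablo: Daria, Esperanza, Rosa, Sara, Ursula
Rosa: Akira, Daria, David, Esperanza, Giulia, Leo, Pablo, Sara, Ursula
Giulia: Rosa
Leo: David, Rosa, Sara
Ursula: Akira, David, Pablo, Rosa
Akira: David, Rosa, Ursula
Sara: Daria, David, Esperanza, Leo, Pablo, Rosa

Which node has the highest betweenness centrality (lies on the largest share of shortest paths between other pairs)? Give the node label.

Unnormalized betweenness of each node: Akira:0, Daria:0, David:3, Esperanza:1/4, Giulia:0, Leo:0, Pablo:3/2, Rosa:181/12, Sara:29/12, Ursula:3/4.
Rosa has the largest value, 181/12, making it the main broker — the node through which the most shortest paths run.

Rosa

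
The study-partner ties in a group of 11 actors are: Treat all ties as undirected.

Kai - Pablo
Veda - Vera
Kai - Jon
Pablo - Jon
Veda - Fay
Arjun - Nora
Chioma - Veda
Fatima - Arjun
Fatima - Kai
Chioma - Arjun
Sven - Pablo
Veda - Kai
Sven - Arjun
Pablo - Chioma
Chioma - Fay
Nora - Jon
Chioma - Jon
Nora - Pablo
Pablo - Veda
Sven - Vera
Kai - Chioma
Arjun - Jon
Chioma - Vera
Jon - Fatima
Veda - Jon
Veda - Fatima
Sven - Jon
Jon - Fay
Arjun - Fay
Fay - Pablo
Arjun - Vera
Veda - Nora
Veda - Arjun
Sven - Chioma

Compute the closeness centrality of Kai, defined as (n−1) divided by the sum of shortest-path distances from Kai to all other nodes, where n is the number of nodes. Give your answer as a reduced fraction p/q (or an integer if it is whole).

Distances from Kai: Arjun:2, Chioma:1, Fatima:1, Fay:2, Jon:1, Nora:2, Pablo:1, Sven:2, Veda:1, Vera:2. Sum = 15.
n = 11, so closeness = 10/15 = 2/3.

2/3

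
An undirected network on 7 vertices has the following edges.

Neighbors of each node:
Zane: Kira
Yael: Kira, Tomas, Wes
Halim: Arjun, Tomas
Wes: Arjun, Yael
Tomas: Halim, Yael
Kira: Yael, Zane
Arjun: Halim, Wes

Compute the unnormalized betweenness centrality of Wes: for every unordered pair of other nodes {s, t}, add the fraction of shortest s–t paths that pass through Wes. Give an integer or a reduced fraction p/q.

3

Pairs whose geodesics pass through Wes — Yael–Arjun: 1; Zane–Arjun: 1; Kira–Arjun: 1.
All other pairs contribute 0.
Summing the contributions gives betweenness(Wes) = 3.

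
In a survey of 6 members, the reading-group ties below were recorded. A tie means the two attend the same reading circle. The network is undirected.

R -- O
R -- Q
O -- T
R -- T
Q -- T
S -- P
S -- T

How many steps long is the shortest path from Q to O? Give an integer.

One shortest route is Q – T – O, which uses 2 edges, and Q and O are not directly tied, so nothing shorter exists. So d(Q,O) = 2.

2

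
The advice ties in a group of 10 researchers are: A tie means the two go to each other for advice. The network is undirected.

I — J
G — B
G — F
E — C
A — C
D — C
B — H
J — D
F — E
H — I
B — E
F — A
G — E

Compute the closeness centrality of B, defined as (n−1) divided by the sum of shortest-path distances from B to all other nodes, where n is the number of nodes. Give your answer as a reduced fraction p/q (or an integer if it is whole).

1/2

Distances from B: A:3, C:2, D:3, E:1, F:2, G:1, H:1, I:2, J:3. Sum = 18.
n = 10, so closeness = 9/18 = 1/2.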